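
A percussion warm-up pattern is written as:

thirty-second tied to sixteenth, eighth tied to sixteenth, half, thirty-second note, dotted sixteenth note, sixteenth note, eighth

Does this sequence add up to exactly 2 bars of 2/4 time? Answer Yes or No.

No

One bar of 2/4 = 16 thirty-second notes, so 2 bars = 32.
Each duration in thirty-second notes: thirty-second tied to sixteenth (thirty-second + sixteenth) = 3; eighth tied to sixteenth (eighth + sixteenth) = 6; half = 16; thirty-second note = 1; dotted sixteenth note = 3; sixteenth note = 2; eighth = 4.
Adding: 3 + 6 + 16 + 1 + 3 + 2 + 4 = 35.
35 exceeds 32, so the answer is No.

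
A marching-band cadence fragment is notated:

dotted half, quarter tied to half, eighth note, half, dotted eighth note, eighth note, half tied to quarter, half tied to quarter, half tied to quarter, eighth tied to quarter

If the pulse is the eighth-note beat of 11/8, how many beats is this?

40.5

One eighth-note beat = 2 sixteenth notes.
Working in sixteenth notes: dotted half = 12; quarter tied to half (quarter + half) = 12; eighth note = 2; half = 8; dotted eighth note = 3; eighth note = 2; half tied to quarter (half + quarter) = 12; half tied to quarter (half + quarter) = 12; half tied to quarter (half + quarter) = 12; eighth tied to quarter (eighth + quarter) = 6.
Altogether 12 + 12 + 2 + 8 + 3 + 2 + 12 + 12 + 12 + 6 = 81.
81 ÷ 2 = 40.5 beats.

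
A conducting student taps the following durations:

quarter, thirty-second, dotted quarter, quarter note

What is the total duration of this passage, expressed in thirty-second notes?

29

Each duration in thirty-second notes: quarter = 8; thirty-second = 1; dotted quarter = 12; quarter note = 8.
Sum: 8 + 1 + 12 + 8 = 29 thirty-second notes.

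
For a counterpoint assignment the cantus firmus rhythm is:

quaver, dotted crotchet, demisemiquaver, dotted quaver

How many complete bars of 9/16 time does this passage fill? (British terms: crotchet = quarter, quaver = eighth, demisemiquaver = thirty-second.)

1

One bar of 9/16 = 18 thirty-second notes.
Convert each value to thirty-second notes: quaver = 4; dotted crotchet = 12; demisemiquaver = 1; dotted quaver = 6.
Adding: 4 + 12 + 1 + 6 = 23.
23 ÷ 18 = 1 complete bar with 5 left over.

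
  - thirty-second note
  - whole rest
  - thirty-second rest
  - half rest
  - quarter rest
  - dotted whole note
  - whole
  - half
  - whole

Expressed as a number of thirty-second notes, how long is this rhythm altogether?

Working in thirty-second notes: thirty-second note = 1; whole rest = 32; thirty-second rest = 1; half rest = 16; quarter rest = 8; dotted whole note = 48; whole = 32; half = 16; whole = 32.
Sum: 1 + 32 + 1 + 16 + 8 + 48 + 32 + 16 + 32 = 186 thirty-second notes.

186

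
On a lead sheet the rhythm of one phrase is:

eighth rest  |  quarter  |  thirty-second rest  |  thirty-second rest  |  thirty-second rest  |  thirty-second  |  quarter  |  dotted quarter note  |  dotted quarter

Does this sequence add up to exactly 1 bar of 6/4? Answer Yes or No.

Yes

One bar of 6/4 = 48 thirty-second notes.
In thirty-second notes: eighth rest = 4; quarter = 8; thirty-second rest = 1; thirty-second rest = 1; thirty-second rest = 1; thirty-second = 1; quarter = 8; dotted quarter note = 12; dotted quarter = 12.
Sum: 4 + 8 + 1 + 1 + 1 + 1 + 8 + 12 + 12 = 48.
48 equals 48, so the answer is Yes.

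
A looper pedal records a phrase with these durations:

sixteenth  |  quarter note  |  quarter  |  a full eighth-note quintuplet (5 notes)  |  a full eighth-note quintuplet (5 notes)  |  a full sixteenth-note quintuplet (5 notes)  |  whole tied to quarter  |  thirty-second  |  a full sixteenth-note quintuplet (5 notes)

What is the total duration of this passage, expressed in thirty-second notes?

107

Each duration in thirty-second notes: sixteenth = 2; quarter note = 8; quarter = 8; a full eighth-note quintuplet (5 notes) (five quintuplet eighths span one half) = 16; a full eighth-note quintuplet (5 notes) (five quintuplet eighths span one half) = 16; a full sixteenth-note quintuplet (5 notes) (five quintuplet sixteenths span one quarter) = 8; whole tied to quarter (whole + quarter) = 40; thirty-second = 1; a full sixteenth-note quintuplet (5 notes) (five quintuplet sixteenths span one quarter) = 8.
Altogether 2 + 8 + 8 + 16 + 16 + 8 + 40 + 1 + 8 = 107 thirty-second notes.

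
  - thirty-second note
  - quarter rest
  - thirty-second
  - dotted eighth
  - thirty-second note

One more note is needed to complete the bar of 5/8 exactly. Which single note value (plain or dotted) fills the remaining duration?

The bar of 5/8 = 20 thirty-second notes.
Each duration in thirty-second notes: thirty-second note = 1; quarter rest = 8; thirty-second = 1; dotted eighth = 6; thirty-second note = 1.
Total: 1 + 8 + 1 + 6 + 1 = 17.
Remaining: 20 − 17 = 3 thirty-second notes, which is a dotted sixteenth note.

dotted sixteenth note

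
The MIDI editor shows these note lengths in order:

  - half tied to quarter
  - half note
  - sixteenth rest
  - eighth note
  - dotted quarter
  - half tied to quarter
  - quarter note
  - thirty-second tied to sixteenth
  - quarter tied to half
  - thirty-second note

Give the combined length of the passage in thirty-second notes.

118

In thirty-second notes: half tied to quarter (half + quarter) = 24; half note = 16; sixteenth rest = 2; eighth note = 4; dotted quarter = 12; half tied to quarter (half + quarter) = 24; quarter note = 8; thirty-second tied to sixteenth (thirty-second + sixteenth) = 3; quarter tied to half (quarter + half) = 24; thirty-second note = 1.
Sum: 24 + 16 + 2 + 4 + 12 + 24 + 8 + 3 + 24 + 1 = 118 thirty-second notes.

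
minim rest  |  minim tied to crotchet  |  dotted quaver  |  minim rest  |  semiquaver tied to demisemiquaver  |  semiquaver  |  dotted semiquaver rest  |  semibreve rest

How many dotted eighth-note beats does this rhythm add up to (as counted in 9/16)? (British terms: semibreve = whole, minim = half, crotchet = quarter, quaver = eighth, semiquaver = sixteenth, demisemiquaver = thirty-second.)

One dotted eighth-note beat = 6 thirty-second notes.
Convert each value to thirty-second notes: minim rest = 16; minim tied to crotchet (minim + crotchet) = 24; dotted quaver = 6; minim rest = 16; semiquaver tied to demisemiquaver (semiquaver + demisemiquaver) = 3; semiquaver = 2; dotted semiquaver rest = 3; semibreve rest = 32.
Adding: 16 + 24 + 6 + 16 + 3 + 2 + 3 + 32 = 102.
102 ÷ 6 = 17 beats.

17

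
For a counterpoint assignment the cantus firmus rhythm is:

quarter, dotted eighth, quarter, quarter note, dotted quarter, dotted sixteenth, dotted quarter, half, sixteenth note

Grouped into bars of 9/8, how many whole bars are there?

One bar of 9/8 = 36 thirty-second notes.
Convert each value to thirty-second notes: quarter = 8; dotted eighth = 6; quarter = 8; quarter note = 8; dotted quarter = 12; dotted sixteenth = 3; dotted quarter = 12; half = 16; sixteenth note = 2.
Sum: 8 + 6 + 8 + 8 + 12 + 3 + 12 + 16 + 2 = 75.
75 ÷ 36 = 2 complete bars with 3 left over.

2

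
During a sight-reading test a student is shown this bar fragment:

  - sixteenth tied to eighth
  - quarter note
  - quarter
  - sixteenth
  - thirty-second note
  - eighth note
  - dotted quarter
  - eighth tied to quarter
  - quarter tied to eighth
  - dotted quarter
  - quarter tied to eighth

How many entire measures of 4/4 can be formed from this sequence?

2

One bar of 4/4 = 32 thirty-second notes.
In thirty-second notes: sixteenth tied to eighth (sixteenth + eighth) = 6; quarter note = 8; quarter = 8; sixteenth = 2; thirty-second note = 1; eighth note = 4; dotted quarter = 12; eighth tied to quarter (eighth + quarter) = 12; quarter tied to eighth (quarter + eighth) = 12; dotted quarter = 12; quarter tied to eighth (quarter + eighth) = 12.
Sum: 6 + 8 + 8 + 2 + 1 + 4 + 12 + 12 + 12 + 12 + 12 = 89.
89 ÷ 32 = 2 complete bars with 25 left over.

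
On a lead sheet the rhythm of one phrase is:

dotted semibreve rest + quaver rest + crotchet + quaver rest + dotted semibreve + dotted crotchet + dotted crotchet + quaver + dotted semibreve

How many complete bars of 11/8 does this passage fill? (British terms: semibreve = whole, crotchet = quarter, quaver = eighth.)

One bar of 11/8 = 11 eighth notes.
Convert each value to eighth notes: dotted semibreve rest = 12; quaver rest = 1; crotchet = 2; quaver rest = 1; dotted semibreve = 12; dotted crotchet = 3; dotted crotchet = 3; quaver = 1; dotted semibreve = 12.
Total: 12 + 1 + 2 + 1 + 12 + 3 + 3 + 1 + 12 = 47.
47 ÷ 11 = 4 complete bars with 3 left over.

4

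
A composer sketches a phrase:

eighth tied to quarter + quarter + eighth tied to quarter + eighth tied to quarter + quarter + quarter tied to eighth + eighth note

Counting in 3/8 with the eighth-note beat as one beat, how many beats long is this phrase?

One eighth-note beat = 2 sixteenth notes.
Working in sixteenth notes: eighth tied to quarter (eighth + quarter) = 6; quarter = 4; eighth tied to quarter (eighth + quarter) = 6; eighth tied to quarter (eighth + quarter) = 6; quarter = 4; quarter tied to eighth (quarter + eighth) = 6; eighth note = 2.
Sum: 6 + 4 + 6 + 6 + 4 + 6 + 2 = 34.
34 ÷ 2 = 17 beats.

17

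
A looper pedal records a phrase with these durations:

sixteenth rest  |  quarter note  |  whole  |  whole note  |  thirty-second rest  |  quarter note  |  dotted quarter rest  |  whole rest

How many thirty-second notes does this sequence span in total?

Each duration in thirty-second notes: sixteenth rest = 2; quarter note = 8; whole = 32; whole note = 32; thirty-second rest = 1; quarter note = 8; dotted quarter rest = 12; whole rest = 32.
Total: 2 + 8 + 32 + 32 + 1 + 8 + 12 + 32 = 127 thirty-second notes.

127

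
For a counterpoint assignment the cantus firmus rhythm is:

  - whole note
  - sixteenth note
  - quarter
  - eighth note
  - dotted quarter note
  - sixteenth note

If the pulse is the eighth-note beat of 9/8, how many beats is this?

15

One eighth-note beat = 2 sixteenth notes.
Each duration in sixteenth notes: whole note = 16; sixteenth note = 1; quarter = 4; eighth note = 2; dotted quarter note = 6; sixteenth note = 1.
Adding: 16 + 1 + 4 + 2 + 6 + 1 = 30.
30 ÷ 2 = 15 beats.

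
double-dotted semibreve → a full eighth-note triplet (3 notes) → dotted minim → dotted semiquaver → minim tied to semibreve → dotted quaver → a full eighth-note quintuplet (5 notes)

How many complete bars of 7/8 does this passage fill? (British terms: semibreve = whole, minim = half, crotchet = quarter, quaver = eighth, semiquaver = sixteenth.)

5

One bar of 7/8 = 28 thirty-second notes.
Working in thirty-second notes: double-dotted semibreve = 56; a full eighth-note triplet (3 notes) (three triplet eighths span one quarter) = 8; dotted minim = 24; dotted semiquaver = 3; minim tied to semibreve (minim + semibreve) = 48; dotted quaver = 6; a full eighth-note quintuplet (5 notes) (five quintuplet eighths span one half) = 16.
Sum: 56 + 8 + 24 + 3 + 48 + 6 + 16 = 161.
161 ÷ 28 = 5 complete bars with 21 left over.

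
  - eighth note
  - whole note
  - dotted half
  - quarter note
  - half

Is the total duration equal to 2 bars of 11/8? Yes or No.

One bar of 11/8 = 11 eighth notes, so 2 bars = 22.
Convert each value to eighth notes: eighth note = 1; whole note = 8; dotted half = 6; quarter note = 2; half = 4.
Adding: 1 + 8 + 6 + 2 + 4 = 21.
21 falls short of 22, so the answer is No.

No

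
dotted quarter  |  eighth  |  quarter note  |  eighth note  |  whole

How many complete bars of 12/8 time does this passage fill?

One bar of 12/8 = 12 eighth notes.
Each duration in eighth notes: dotted quarter = 3; eighth = 1; quarter note = 2; eighth note = 1; whole = 8.
Altogether 3 + 1 + 2 + 1 + 8 = 15.
15 ÷ 12 = 1 complete bar with 3 left over.

1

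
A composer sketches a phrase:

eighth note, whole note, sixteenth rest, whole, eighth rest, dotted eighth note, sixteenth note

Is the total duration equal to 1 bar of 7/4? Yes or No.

One bar of 7/4 = 28 sixteenth notes.
Convert each value to sixteenth notes: eighth note = 2; whole note = 16; sixteenth rest = 1; whole = 16; eighth rest = 2; dotted eighth note = 3; sixteenth note = 1.
Sum: 2 + 16 + 1 + 16 + 2 + 3 + 1 = 41.
41 exceeds 28, so the answer is No.

No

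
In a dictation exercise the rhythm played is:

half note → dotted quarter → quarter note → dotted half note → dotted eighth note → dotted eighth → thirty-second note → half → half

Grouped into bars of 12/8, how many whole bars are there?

2

One bar of 12/8 = 48 thirty-second notes.
Each duration in thirty-second notes: half note = 16; dotted quarter = 12; quarter note = 8; dotted half note = 24; dotted eighth note = 6; dotted eighth = 6; thirty-second note = 1; half = 16; half = 16.
Sum: 16 + 12 + 8 + 24 + 6 + 6 + 1 + 16 + 16 = 105.
105 ÷ 48 = 2 complete bars with 9 left over.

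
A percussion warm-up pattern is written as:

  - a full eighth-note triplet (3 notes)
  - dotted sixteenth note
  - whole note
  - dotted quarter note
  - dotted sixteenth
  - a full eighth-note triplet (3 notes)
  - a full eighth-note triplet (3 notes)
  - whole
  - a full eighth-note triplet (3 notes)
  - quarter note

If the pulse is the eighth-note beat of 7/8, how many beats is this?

30.5

One eighth-note beat = 4 thirty-second notes.
Convert each value to thirty-second notes: a full eighth-note triplet (3 notes) (three triplet eighths span one quarter) = 8; dotted sixteenth note = 3; whole note = 32; dotted quarter note = 12; dotted sixteenth = 3; a full eighth-note triplet (3 notes) (three triplet eighths span one quarter) = 8; a full eighth-note triplet (3 notes) (three triplet eighths span one quarter) = 8; whole = 32; a full eighth-note triplet (3 notes) (three triplet eighths span one quarter) = 8; quarter note = 8.
Altogether 8 + 3 + 32 + 12 + 3 + 8 + 8 + 32 + 8 + 8 = 122.
122 ÷ 4 = 30.5 beats.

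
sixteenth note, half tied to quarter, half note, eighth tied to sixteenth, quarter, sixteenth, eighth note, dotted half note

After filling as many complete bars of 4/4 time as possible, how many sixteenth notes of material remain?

One bar of 4/4 = 16 sixteenth notes.
Working in sixteenth notes: sixteenth note = 1; half tied to quarter (half + quarter) = 12; half note = 8; eighth tied to sixteenth (eighth + sixteenth) = 3; quarter = 4; sixteenth = 1; eighth note = 2; dotted half note = 12.
Sum: 1 + 12 + 8 + 3 + 4 + 1 + 2 + 12 = 43.
43 ÷ 16 = 2 complete bars with 11 sixteenth notes remaining.

11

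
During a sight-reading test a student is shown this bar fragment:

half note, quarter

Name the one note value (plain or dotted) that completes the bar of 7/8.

eighth note

The bar of 7/8 = 7 eighth notes.
Convert each value to eighth notes: half note = 4; quarter = 2.
Altogether 4 + 2 = 6.
Remaining: 7 − 6 = 1 eighth note, which is a eighth note.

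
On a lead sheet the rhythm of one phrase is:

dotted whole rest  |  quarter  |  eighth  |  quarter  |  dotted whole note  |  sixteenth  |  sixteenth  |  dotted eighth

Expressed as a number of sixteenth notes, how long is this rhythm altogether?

Working in sixteenth notes: dotted whole rest = 24; quarter = 4; eighth = 2; quarter = 4; dotted whole note = 24; sixteenth = 1; sixteenth = 1; dotted eighth = 3.
Sum: 24 + 4 + 2 + 4 + 24 + 1 + 1 + 3 = 63 sixteenth notes.

63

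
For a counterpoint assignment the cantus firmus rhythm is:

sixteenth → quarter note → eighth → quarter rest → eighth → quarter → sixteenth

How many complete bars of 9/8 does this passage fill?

One bar of 9/8 = 18 sixteenth notes.
Convert each value to sixteenth notes: sixteenth = 1; quarter note = 4; eighth = 2; quarter rest = 4; eighth = 2; quarter = 4; sixteenth = 1.
Sum: 1 + 4 + 2 + 4 + 2 + 4 + 1 = 18.
18 ÷ 18 = 1 complete bar with 0 left over.

1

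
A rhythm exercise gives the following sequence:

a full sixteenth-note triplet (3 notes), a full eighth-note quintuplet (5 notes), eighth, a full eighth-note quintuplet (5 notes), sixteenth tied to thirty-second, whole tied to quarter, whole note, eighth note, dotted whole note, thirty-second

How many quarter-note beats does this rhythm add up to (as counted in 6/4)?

21

One quarter-note beat = 8 thirty-second notes.
Express everything in thirty-second notes: a full sixteenth-note triplet (3 notes) (three triplet sixteenths span one eighth) = 4; a full eighth-note quintuplet (5 notes) (five quintuplet eighths span one half) = 16; eighth = 4; a full eighth-note quintuplet (5 notes) (five quintuplet eighths span one half) = 16; sixteenth tied to thirty-second (sixteenth + thirty-second) = 3; whole tied to quarter (whole + quarter) = 40; whole note = 32; eighth note = 4; dotted whole note = 48; thirty-second = 1.
Total: 4 + 16 + 4 + 16 + 3 + 40 + 32 + 4 + 48 + 1 = 168.
168 ÷ 8 = 21 beats.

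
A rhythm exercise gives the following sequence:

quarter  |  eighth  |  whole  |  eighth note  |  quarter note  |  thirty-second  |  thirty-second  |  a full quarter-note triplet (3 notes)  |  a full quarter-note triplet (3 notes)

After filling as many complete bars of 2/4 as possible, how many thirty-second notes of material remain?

10

One bar of 2/4 = 16 thirty-second notes.
In thirty-second notes: quarter = 8; eighth = 4; whole = 32; eighth note = 4; quarter note = 8; thirty-second = 1; thirty-second = 1; a full quarter-note triplet (3 notes) (three triplet quarters span one half) = 16; a full quarter-note triplet (3 notes) (three triplet quarters span one half) = 16.
Adding: 8 + 4 + 32 + 4 + 8 + 1 + 1 + 16 + 16 = 90.
90 ÷ 16 = 5 complete bars with 10 thirty-second notes remaining.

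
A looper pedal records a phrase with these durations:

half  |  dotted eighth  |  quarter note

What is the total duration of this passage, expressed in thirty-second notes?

Working in thirty-second notes: half = 16; dotted eighth = 6; quarter note = 8.
Sum: 16 + 6 + 8 = 30 thirty-second notes.

30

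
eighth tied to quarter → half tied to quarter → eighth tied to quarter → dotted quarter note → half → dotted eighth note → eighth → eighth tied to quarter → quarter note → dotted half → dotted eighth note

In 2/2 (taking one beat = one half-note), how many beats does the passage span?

One half-note beat = 8 sixteenth notes.
In sixteenth notes: eighth tied to quarter (eighth + quarter) = 6; half tied to quarter (half + quarter) = 12; eighth tied to quarter (eighth + quarter) = 6; dotted quarter note = 6; half = 8; dotted eighth note = 3; eighth = 2; eighth tied to quarter (eighth + quarter) = 6; quarter note = 4; dotted half = 12; dotted eighth note = 3.
Total: 6 + 12 + 6 + 6 + 8 + 3 + 2 + 6 + 4 + 12 + 3 = 68.
68 ÷ 8 = 8.5 beats.

8.5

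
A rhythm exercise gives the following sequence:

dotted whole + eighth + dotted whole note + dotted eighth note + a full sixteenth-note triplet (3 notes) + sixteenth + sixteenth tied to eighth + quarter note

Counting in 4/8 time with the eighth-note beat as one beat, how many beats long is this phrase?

31.5

One eighth-note beat = 2 sixteenth notes.
In sixteenth notes: dotted whole = 24; eighth = 2; dotted whole note = 24; dotted eighth note = 3; a full sixteenth-note triplet (3 notes) (three triplet sixteenths span one eighth) = 2; sixteenth = 1; sixteenth tied to eighth (sixteenth + eighth) = 3; quarter note = 4.
Total: 24 + 2 + 24 + 3 + 2 + 1 + 3 + 4 = 63.
63 ÷ 2 = 31.5 beats.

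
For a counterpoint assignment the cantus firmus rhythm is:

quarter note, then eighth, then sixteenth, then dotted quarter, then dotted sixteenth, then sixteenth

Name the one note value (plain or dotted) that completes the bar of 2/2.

thirty-second note

The bar of 2/2 = 32 thirty-second notes.
Each duration in thirty-second notes: quarter note = 8; eighth = 4; sixteenth = 2; dotted quarter = 12; dotted sixteenth = 3; sixteenth = 2.
Altogether 8 + 4 + 2 + 12 + 3 + 2 = 31.
Remaining: 32 − 31 = 1 thirty-second note, which is a thirty-second note.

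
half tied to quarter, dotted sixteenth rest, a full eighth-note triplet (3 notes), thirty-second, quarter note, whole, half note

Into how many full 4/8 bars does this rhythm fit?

One bar of 4/8 = 16 thirty-second notes.
Express everything in thirty-second notes: half tied to quarter (half + quarter) = 24; dotted sixteenth rest = 3; a full eighth-note triplet (3 notes) (three triplet eighths span one quarter) = 8; thirty-second = 1; quarter note = 8; whole = 32; half note = 16.
Total: 24 + 3 + 8 + 1 + 8 + 32 + 16 = 92.
92 ÷ 16 = 5 complete bars with 12 left over.

5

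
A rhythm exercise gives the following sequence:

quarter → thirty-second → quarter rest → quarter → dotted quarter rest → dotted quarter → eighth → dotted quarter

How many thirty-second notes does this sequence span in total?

Convert each value to thirty-second notes: quarter = 8; thirty-second = 1; quarter rest = 8; quarter = 8; dotted quarter rest = 12; dotted quarter = 12; eighth = 4; dotted quarter = 12.
Total: 8 + 1 + 8 + 8 + 12 + 12 + 4 + 12 = 65 thirty-second notes.

65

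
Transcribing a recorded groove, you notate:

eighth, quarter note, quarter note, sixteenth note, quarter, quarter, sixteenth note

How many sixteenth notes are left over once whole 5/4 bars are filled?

One bar of 5/4 = 20 sixteenth notes.
Express everything in sixteenth notes: eighth = 2; quarter note = 4; quarter note = 4; sixteenth note = 1; quarter = 4; quarter = 4; sixteenth note = 1.
Total: 2 + 4 + 4 + 1 + 4 + 4 + 1 = 20.
20 ÷ 20 = 1 complete bar with 0 sixteenth notes remaining.

0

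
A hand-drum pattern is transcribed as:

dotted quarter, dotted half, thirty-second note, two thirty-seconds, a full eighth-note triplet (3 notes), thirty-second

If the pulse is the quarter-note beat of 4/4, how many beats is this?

6

One quarter-note beat = 8 thirty-second notes.
Working in thirty-second notes: dotted quarter = 12; dotted half = 24; thirty-second note = 1; thirty-second = 1; thirty-second = 1; a full eighth-note triplet (3 notes) (three triplet eighths span one quarter) = 8; thirty-second = 1.
Adding: 12 + 24 + 1 + 1 + 1 + 8 + 1 = 48.
48 ÷ 8 = 6 beats.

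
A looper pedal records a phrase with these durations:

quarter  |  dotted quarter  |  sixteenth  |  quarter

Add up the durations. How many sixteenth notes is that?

15

Working in sixteenth notes: quarter = 4; dotted quarter = 6; sixteenth = 1; quarter = 4.
Sum: 4 + 6 + 1 + 4 = 15 sixteenth notes.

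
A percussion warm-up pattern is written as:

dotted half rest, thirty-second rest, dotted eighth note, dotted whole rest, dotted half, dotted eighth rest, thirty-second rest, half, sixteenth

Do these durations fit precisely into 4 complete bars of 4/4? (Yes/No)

Yes

One bar of 4/4 = 32 thirty-second notes, so 4 bars = 128.
Each duration in thirty-second notes: dotted half rest = 24; thirty-second rest = 1; dotted eighth note = 6; dotted whole rest = 48; dotted half = 24; dotted eighth rest = 6; thirty-second rest = 1; half = 16; sixteenth = 2.
Adding: 24 + 1 + 6 + 48 + 24 + 6 + 1 + 16 + 2 = 128.
128 equals 128, so the answer is Yes.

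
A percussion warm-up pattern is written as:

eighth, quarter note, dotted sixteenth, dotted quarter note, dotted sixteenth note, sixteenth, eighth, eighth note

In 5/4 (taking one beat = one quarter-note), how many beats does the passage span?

5

One quarter-note beat = 8 thirty-second notes.
Convert each value to thirty-second notes: eighth = 4; quarter note = 8; dotted sixteenth = 3; dotted quarter note = 12; dotted sixteenth note = 3; sixteenth = 2; eighth = 4; eighth note = 4.
Total: 4 + 8 + 3 + 12 + 3 + 2 + 4 + 4 = 40.
40 ÷ 8 = 5 beats.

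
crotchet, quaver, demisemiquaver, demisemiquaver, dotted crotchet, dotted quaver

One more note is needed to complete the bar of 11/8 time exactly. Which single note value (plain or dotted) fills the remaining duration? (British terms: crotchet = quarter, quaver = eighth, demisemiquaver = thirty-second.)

The bar of 11/8 = 44 thirty-second notes.
Each duration in thirty-second notes: crotchet = 8; quaver = 4; demisemiquaver = 1; demisemiquaver = 1; dotted crotchet = 12; dotted quaver = 6.
Altogether 8 + 4 + 1 + 1 + 12 + 6 = 32.
Remaining: 44 − 32 = 12 thirty-second notes, which is a dotted quarter note.

dotted quarter note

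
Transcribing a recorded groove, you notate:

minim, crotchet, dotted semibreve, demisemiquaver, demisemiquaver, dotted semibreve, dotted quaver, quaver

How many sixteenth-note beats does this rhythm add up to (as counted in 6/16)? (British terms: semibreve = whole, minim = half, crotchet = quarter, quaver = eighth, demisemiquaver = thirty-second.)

One sixteenth-note beat = 2 thirty-second notes.
Working in thirty-second notes: minim = 16; crotchet = 8; dotted semibreve = 48; demisemiquaver = 1; demisemiquaver = 1; dotted semibreve = 48; dotted quaver = 6; quaver = 4.
Altogether 16 + 8 + 48 + 1 + 1 + 48 + 6 + 4 = 132.
132 ÷ 2 = 66 beats.

66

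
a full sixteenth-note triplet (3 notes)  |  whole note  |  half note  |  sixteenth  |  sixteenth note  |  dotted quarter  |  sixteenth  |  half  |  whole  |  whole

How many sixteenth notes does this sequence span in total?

Each duration in sixteenth notes: a full sixteenth-note triplet (3 notes) (three triplet sixteenths span one eighth) = 2; whole note = 16; half note = 8; sixteenth = 1; sixteenth note = 1; dotted quarter = 6; sixteenth = 1; half = 8; whole = 16; whole = 16.
Altogether 2 + 16 + 8 + 1 + 1 + 6 + 1 + 8 + 16 + 16 = 75 sixteenth notes.

75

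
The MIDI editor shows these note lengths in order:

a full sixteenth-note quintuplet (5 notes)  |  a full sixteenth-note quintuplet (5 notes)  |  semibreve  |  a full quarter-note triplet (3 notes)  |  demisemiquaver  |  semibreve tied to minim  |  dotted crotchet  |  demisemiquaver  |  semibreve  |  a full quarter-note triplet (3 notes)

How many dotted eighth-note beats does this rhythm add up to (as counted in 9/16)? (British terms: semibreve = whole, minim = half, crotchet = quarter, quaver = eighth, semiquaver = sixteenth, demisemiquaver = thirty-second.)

29

One dotted eighth-note beat = 6 thirty-second notes.
Working in thirty-second notes: a full sixteenth-note quintuplet (5 notes) (five quintuplet sixteenths span one quarter) = 8; a full sixteenth-note quintuplet (5 notes) (five quintuplet sixteenths span one quarter) = 8; semibreve = 32; a full quarter-note triplet (3 notes) (three triplet quarters span one half) = 16; demisemiquaver = 1; semibreve tied to minim (semibreve + minim) = 48; dotted crotchet = 12; demisemiquaver = 1; semibreve = 32; a full quarter-note triplet (3 notes) (three triplet quarters span one half) = 16.
Adding: 8 + 8 + 32 + 16 + 1 + 48 + 12 + 1 + 32 + 16 = 174.
174 ÷ 6 = 29 beats.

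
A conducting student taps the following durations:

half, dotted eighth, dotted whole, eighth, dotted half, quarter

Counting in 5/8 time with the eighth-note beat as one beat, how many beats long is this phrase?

One eighth-note beat = 2 sixteenth notes.
Convert each value to sixteenth notes: half = 8; dotted eighth = 3; dotted whole = 24; eighth = 2; dotted half = 12; quarter = 4.
Sum: 8 + 3 + 24 + 2 + 12 + 4 = 53.
53 ÷ 2 = 26.5 beats.

26.5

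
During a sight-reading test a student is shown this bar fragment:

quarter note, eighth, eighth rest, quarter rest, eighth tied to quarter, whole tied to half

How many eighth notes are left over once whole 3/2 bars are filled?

One bar of 3/2 = 12 eighth notes.
Express everything in eighth notes: quarter note = 2; eighth = 1; eighth rest = 1; quarter rest = 2; eighth tied to quarter (eighth + quarter) = 3; whole tied to half (whole + half) = 12.
Total: 2 + 1 + 1 + 2 + 3 + 12 = 21.
21 ÷ 12 = 1 complete bar with 9 eighth notes remaining.

9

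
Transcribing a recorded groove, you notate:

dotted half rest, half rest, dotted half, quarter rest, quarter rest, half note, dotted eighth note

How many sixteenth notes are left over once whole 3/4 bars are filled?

One bar of 3/4 = 12 sixteenth notes.
Convert each value to sixteenth notes: dotted half rest = 12; half rest = 8; dotted half = 12; quarter rest = 4; quarter rest = 4; half note = 8; dotted eighth note = 3.
Adding: 12 + 8 + 12 + 4 + 4 + 8 + 3 = 51.
51 ÷ 12 = 4 complete bars with 3 sixteenth notes remaining.

3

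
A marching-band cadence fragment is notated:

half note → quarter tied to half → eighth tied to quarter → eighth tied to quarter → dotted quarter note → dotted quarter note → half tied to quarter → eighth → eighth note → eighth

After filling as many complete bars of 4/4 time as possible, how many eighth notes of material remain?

One bar of 4/4 = 8 eighth notes.
Express everything in eighth notes: half note = 4; quarter tied to half (quarter + half) = 6; eighth tied to quarter (eighth + quarter) = 3; eighth tied to quarter (eighth + quarter) = 3; dotted quarter note = 3; dotted quarter note = 3; half tied to quarter (half + quarter) = 6; eighth = 1; eighth note = 1; eighth = 1.
Adding: 4 + 6 + 3 + 3 + 3 + 3 + 6 + 1 + 1 + 1 = 31.
31 ÷ 8 = 3 complete bars with 7 eighth notes remaining.

7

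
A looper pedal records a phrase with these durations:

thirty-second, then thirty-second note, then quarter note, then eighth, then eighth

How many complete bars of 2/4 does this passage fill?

1

One bar of 2/4 = 16 thirty-second notes.
Working in thirty-second notes: thirty-second = 1; thirty-second note = 1; quarter note = 8; eighth = 4; eighth = 4.
Sum: 1 + 1 + 8 + 4 + 4 = 18.
18 ÷ 16 = 1 complete bar with 2 left over.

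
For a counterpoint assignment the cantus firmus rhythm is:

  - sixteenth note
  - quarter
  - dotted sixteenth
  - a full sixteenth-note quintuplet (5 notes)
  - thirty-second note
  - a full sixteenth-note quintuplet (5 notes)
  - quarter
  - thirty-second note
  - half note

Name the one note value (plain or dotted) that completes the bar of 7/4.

thirty-second note

The bar of 7/4 = 56 thirty-second notes.
Each duration in thirty-second notes: sixteenth note = 2; quarter = 8; dotted sixteenth = 3; a full sixteenth-note quintuplet (5 notes) (five quintuplet sixteenths span one quarter) = 8; thirty-second note = 1; a full sixteenth-note quintuplet (5 notes) (five quintuplet sixteenths span one quarter) = 8; quarter = 8; thirty-second note = 1; half note = 16.
Altogether 2 + 8 + 3 + 8 + 1 + 8 + 8 + 1 + 16 = 55.
Remaining: 56 − 55 = 1 thirty-second note, which is a thirty-second note.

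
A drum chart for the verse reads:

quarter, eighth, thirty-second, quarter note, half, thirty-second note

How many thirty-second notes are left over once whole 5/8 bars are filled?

One bar of 5/8 = 20 thirty-second notes.
Express everything in thirty-second notes: quarter = 8; eighth = 4; thirty-second = 1; quarter note = 8; half = 16; thirty-second note = 1.
Altogether 8 + 4 + 1 + 8 + 16 + 1 = 38.
38 ÷ 20 = 1 complete bar with 18 thirty-second notes remaining.

18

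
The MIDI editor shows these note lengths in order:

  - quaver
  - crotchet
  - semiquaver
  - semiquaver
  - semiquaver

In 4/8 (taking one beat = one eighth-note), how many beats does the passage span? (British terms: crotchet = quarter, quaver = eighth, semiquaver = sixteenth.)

4.5

One eighth-note beat = 2 sixteenth notes.
Convert each value to sixteenth notes: quaver = 2; crotchet = 4; semiquaver = 1; semiquaver = 1; semiquaver = 1.
Adding: 2 + 4 + 1 + 1 + 1 = 9.
9 ÷ 2 = 4.5 beats.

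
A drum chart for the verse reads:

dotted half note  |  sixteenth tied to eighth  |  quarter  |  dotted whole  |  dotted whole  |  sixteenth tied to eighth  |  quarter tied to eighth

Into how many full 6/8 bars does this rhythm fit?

One bar of 6/8 = 12 sixteenth notes.
Convert each value to sixteenth notes: dotted half note = 12; sixteenth tied to eighth (sixteenth + eighth) = 3; quarter = 4; dotted whole = 24; dotted whole = 24; sixteenth tied to eighth (sixteenth + eighth) = 3; quarter tied to eighth (quarter + eighth) = 6.
Total: 12 + 3 + 4 + 24 + 24 + 3 + 6 = 76.
76 ÷ 12 = 6 complete bars with 4 left over.

6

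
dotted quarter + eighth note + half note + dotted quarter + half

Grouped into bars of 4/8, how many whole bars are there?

One bar of 4/8 = 4 eighth notes.
Express everything in eighth notes: dotted quarter = 3; eighth note = 1; half note = 4; dotted quarter = 3; half = 4.
Altogether 3 + 1 + 4 + 3 + 4 = 15.
15 ÷ 4 = 3 complete bars with 3 left over.

3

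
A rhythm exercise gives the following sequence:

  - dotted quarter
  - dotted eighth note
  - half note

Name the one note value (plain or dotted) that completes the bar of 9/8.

sixteenth note

The bar of 9/8 = 18 sixteenth notes.
Convert each value to sixteenth notes: dotted quarter = 6; dotted eighth note = 3; half note = 8.
Sum: 6 + 3 + 8 = 17.
Remaining: 18 − 17 = 1 sixteenth note, which is a sixteenth note.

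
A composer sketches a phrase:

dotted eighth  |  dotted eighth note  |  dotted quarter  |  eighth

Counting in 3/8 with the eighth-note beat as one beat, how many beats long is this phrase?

One eighth-note beat = 2 sixteenth notes.
In sixteenth notes: dotted eighth = 3; dotted eighth note = 3; dotted quarter = 6; eighth = 2.
Sum: 3 + 3 + 6 + 2 = 14.
14 ÷ 2 = 7 beats.

7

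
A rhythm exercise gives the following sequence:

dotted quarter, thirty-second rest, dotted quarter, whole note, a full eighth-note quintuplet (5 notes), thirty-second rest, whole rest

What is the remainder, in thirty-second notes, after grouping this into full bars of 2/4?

One bar of 2/4 = 16 thirty-second notes.
Working in thirty-second notes: dotted quarter = 12; thirty-second rest = 1; dotted quarter = 12; whole note = 32; a full eighth-note quintuplet (5 notes) (five quintuplet eighths span one half) = 16; thirty-second rest = 1; whole rest = 32.
Sum: 12 + 1 + 12 + 32 + 16 + 1 + 32 = 106.
106 ÷ 16 = 6 complete bars with 10 thirty-second notes remaining.

10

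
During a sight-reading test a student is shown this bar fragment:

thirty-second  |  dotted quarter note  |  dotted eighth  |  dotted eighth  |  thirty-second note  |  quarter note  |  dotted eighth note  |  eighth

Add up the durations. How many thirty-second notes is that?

Express everything in thirty-second notes: thirty-second = 1; dotted quarter note = 12; dotted eighth = 6; dotted eighth = 6; thirty-second note = 1; quarter note = 8; dotted eighth note = 6; eighth = 4.
Altogether 1 + 12 + 6 + 6 + 1 + 8 + 6 + 4 = 44 thirty-second notes.

44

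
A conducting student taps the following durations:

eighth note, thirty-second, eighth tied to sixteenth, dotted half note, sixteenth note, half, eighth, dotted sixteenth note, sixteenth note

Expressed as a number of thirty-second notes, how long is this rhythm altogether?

62

Express everything in thirty-second notes: eighth note = 4; thirty-second = 1; eighth tied to sixteenth (eighth + sixteenth) = 6; dotted half note = 24; sixteenth note = 2; half = 16; eighth = 4; dotted sixteenth note = 3; sixteenth note = 2.
Sum: 4 + 1 + 6 + 24 + 2 + 16 + 4 + 3 + 2 = 62 thirty-second notes.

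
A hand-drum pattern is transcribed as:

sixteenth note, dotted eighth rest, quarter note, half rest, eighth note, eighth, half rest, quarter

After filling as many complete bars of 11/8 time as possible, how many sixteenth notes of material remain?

10

One bar of 11/8 = 22 sixteenth notes.
Express everything in sixteenth notes: sixteenth note = 1; dotted eighth rest = 3; quarter note = 4; half rest = 8; eighth note = 2; eighth = 2; half rest = 8; quarter = 4.
Adding: 1 + 3 + 4 + 8 + 2 + 2 + 8 + 4 = 32.
32 ÷ 22 = 1 complete bar with 10 sixteenth notes remaining.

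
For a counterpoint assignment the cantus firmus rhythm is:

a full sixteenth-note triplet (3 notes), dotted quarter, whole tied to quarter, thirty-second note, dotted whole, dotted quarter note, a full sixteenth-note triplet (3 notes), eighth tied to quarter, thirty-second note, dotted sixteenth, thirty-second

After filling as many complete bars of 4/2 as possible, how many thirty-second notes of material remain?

One bar of 4/2 = 64 thirty-second notes.
Convert each value to thirty-second notes: a full sixteenth-note triplet (3 notes) (three triplet sixteenths span one eighth) = 4; dotted quarter = 12; whole tied to quarter (whole + quarter) = 40; thirty-second note = 1; dotted whole = 48; dotted quarter note = 12; a full sixteenth-note triplet (3 notes) (three triplet sixteenths span one eighth) = 4; eighth tied to quarter (eighth + quarter) = 12; thirty-second note = 1; dotted sixteenth = 3; thirty-second = 1.
Adding: 4 + 12 + 40 + 1 + 48 + 12 + 4 + 12 + 1 + 3 + 1 = 138.
138 ÷ 64 = 2 complete bars with 10 thirty-second notes remaining.

10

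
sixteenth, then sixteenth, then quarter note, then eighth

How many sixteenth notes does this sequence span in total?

Express everything in sixteenth notes: sixteenth = 1; sixteenth = 1; quarter note = 4; eighth = 2.
Total: 1 + 1 + 4 + 2 = 8 sixteenth notes.

8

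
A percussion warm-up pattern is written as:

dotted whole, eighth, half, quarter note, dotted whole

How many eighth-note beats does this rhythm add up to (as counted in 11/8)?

31

One eighth-note beat = 2 sixteenth notes.
Express everything in sixteenth notes: dotted whole = 24; eighth = 2; half = 8; quarter note = 4; dotted whole = 24.
Altogether 24 + 2 + 8 + 4 + 24 = 62.
62 ÷ 2 = 31 beats.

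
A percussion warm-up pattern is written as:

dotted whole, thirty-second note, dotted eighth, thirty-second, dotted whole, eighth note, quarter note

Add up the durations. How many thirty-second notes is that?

In thirty-second notes: dotted whole = 48; thirty-second note = 1; dotted eighth = 6; thirty-second = 1; dotted whole = 48; eighth note = 4; quarter note = 8.
Altogether 48 + 1 + 6 + 1 + 48 + 4 + 8 = 116 thirty-second notes.

116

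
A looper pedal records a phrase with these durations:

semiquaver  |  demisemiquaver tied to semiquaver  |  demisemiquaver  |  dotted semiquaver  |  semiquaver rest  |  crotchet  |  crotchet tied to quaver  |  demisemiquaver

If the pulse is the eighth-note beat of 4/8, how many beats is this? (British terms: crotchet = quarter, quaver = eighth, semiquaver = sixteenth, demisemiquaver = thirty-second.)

8

One eighth-note beat = 4 thirty-second notes.
Working in thirty-second notes: semiquaver = 2; demisemiquaver tied to semiquaver (demisemiquaver + semiquaver) = 3; demisemiquaver = 1; dotted semiquaver = 3; semiquaver rest = 2; crotchet = 8; crotchet tied to quaver (crotchet + quaver) = 12; demisemiquaver = 1.
Sum: 2 + 3 + 1 + 3 + 2 + 8 + 12 + 1 = 32.
32 ÷ 4 = 8 beats.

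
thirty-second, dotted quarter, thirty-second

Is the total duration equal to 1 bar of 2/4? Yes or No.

No

One bar of 2/4 = 16 thirty-second notes.
Working in thirty-second notes: thirty-second = 1; dotted quarter = 12; thirty-second = 1.
Altogether 1 + 12 + 1 = 14.
14 falls short of 16, so the answer is No.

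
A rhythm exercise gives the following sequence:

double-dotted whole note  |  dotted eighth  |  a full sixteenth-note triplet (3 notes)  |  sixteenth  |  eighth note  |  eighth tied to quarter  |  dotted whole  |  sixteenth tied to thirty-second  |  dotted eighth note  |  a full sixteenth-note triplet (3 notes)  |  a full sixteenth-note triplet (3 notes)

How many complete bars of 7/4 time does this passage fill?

2

One bar of 7/4 = 56 thirty-second notes.
Express everything in thirty-second notes: double-dotted whole note = 56; dotted eighth = 6; a full sixteenth-note triplet (3 notes) (three triplet sixteenths span one eighth) = 4; sixteenth = 2; eighth note = 4; eighth tied to quarter (eighth + quarter) = 12; dotted whole = 48; sixteenth tied to thirty-second (sixteenth + thirty-second) = 3; dotted eighth note = 6; a full sixteenth-note triplet (3 notes) (three triplet sixteenths span one eighth) = 4; a full sixteenth-note triplet (3 notes) (three triplet sixteenths span one eighth) = 4.
Altogether 56 + 6 + 4 + 2 + 4 + 12 + 48 + 3 + 6 + 4 + 4 = 149.
149 ÷ 56 = 2 complete bars with 37 left over.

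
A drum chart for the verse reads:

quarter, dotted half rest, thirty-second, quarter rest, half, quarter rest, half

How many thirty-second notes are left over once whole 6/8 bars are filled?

One bar of 6/8 = 24 thirty-second notes.
Convert each value to thirty-second notes: quarter = 8; dotted half rest = 24; thirty-second = 1; quarter rest = 8; half = 16; quarter rest = 8; half = 16.
Sum: 8 + 24 + 1 + 8 + 16 + 8 + 16 = 81.
81 ÷ 24 = 3 complete bars with 9 thirty-second notes remaining.

9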